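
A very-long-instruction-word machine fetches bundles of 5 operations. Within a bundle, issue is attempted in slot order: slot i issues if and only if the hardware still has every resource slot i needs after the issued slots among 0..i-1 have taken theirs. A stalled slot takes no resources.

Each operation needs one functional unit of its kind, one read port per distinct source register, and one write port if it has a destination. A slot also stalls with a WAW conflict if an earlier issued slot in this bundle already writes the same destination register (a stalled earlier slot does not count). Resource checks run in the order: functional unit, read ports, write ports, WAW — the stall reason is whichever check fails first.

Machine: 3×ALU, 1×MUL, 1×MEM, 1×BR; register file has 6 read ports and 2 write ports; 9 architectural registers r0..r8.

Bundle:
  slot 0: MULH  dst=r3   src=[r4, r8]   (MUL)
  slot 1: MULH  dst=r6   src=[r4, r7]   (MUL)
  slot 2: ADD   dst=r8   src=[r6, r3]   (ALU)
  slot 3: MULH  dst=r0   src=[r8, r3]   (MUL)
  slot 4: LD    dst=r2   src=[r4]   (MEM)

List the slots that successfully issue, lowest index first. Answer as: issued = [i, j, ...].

issued = [0, 2]

(0) want 1×MUL +2rd +1wr — yes → AL3|MU0|ME1|BR1|rd4|wr1
(1) want 1×MUL +2rd +1wr — FU → AL3|MU0|ME1|BR1|rd4|wr1
(2) want 1×ALU +2rd +1wr — yes → AL2|MU0|ME1|BR1|rd2|wr0
(3) want 1×MUL +2rd +1wr — FU → AL2|MU0|ME1|BR1|rd2|wr0
(4) want 1×MEM +1rd +1wr — WR_PORT → AL2|MU0|ME1|BR1|rd2|wr0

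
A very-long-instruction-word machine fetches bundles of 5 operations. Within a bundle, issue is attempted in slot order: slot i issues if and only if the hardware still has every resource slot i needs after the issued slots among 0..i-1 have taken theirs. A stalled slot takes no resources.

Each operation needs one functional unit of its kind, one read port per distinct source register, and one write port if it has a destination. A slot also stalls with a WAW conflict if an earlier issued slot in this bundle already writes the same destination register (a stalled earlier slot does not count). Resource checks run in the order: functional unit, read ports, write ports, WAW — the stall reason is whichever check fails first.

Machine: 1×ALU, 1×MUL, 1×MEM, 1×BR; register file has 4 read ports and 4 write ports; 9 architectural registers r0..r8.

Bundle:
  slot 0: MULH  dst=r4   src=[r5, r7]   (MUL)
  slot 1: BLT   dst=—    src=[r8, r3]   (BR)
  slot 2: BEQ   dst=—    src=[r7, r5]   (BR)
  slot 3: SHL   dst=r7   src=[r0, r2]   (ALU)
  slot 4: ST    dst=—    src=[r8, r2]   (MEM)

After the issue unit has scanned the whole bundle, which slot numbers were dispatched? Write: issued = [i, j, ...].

issued = [0, 1]

[0] MUL needs rd=2 wr=1: ok; after: ALU=1 MUL=0 MEM=1 BR=1, R=2, W=3
[1] BR needs rd=2 wr=0: ok; after: ALU=1 MUL=0 MEM=1 BR=0, R=0, W=3
[2] BR needs rd=2 wr=0: FU; after: ALU=1 MUL=0 MEM=1 BR=0, R=0, W=3
[3] ALU needs rd=2 wr=1: RD_PORT; after: ALU=1 MUL=0 MEM=1 BR=0, R=0, W=3
[4] MEM needs rd=2 wr=0: RD_PORT; after: ALU=1 MUL=0 MEM=1 BR=0, R=0, W=3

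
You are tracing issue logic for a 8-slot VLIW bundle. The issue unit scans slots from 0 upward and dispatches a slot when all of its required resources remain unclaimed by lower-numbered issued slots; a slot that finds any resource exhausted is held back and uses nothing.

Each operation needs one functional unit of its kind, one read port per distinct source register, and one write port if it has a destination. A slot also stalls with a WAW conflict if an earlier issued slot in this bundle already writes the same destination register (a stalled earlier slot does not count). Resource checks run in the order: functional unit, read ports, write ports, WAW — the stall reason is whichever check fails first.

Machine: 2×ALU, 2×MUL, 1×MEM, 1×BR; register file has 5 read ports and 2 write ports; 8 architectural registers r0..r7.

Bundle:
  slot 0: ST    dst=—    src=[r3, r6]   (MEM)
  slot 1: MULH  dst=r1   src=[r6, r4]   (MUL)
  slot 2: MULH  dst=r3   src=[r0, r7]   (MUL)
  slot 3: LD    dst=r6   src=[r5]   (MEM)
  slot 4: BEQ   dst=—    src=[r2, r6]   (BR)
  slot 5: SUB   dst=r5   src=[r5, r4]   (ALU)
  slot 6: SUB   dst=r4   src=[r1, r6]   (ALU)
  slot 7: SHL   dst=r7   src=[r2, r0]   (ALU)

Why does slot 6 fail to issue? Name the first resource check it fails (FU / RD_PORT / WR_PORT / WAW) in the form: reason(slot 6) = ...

reason(slot 6) = RD_PORT

  0. MEM ⇒ go  {2A/2Mu/0Ld/1B | 3r 2w}
  1. MUL→r1 ⇒ go  {2A/1Mu/0Ld/1B | 1r 1w}
  2. MUL→r3 ⇒ no(RD_PORT)  {2A/1Mu/0Ld/1B | 1r 1w}
  3. MEM→r6 ⇒ no(FU)  {2A/1Mu/0Ld/1B | 1r 1w}
  4. BR ⇒ no(RD_PORT)  {2A/1Mu/0Ld/1B | 1r 1w}
  5. ALU→r5 ⇒ no(RD_PORT)  {2A/1Mu/0Ld/1B | 1r 1w}
  6. ALU→r4 ⇒ no(RD_PORT)  {2A/1Mu/0Ld/1B | 1r 1w}
  7. ALU→r7 ⇒ no(RD_PORT)  {2A/1Mu/0Ld/1B | 1r 1w}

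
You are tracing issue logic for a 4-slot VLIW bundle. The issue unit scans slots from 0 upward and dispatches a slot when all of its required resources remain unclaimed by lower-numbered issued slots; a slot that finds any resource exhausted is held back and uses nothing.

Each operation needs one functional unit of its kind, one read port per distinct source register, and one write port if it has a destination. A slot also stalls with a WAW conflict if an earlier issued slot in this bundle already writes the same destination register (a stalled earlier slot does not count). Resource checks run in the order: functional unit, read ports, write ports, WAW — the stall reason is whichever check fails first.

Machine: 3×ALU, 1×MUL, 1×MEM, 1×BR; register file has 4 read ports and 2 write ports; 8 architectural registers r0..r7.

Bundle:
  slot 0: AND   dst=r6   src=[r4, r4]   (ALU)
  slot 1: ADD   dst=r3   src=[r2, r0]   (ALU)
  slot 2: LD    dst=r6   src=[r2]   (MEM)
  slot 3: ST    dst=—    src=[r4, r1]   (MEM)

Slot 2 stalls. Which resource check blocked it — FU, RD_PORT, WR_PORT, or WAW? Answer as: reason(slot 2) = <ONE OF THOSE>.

reason(slot 2) = WR_PORT

(0) want 1×ALU +1rd +1wr — yes → AL2|MU1|ME1|BR1|rd3|wr1
(1) want 1×ALU +2rd +1wr — yes → AL1|MU1|ME1|BR1|rd1|wr0
(2) want 1×MEM +1rd +1wr — WR_PORT → AL1|MU1|ME1|BR1|rd1|wr0
(3) want 1×MEM +2rd +0wr — RD_PORT → AL1|MU1|ME1|BR1|rd1|wr0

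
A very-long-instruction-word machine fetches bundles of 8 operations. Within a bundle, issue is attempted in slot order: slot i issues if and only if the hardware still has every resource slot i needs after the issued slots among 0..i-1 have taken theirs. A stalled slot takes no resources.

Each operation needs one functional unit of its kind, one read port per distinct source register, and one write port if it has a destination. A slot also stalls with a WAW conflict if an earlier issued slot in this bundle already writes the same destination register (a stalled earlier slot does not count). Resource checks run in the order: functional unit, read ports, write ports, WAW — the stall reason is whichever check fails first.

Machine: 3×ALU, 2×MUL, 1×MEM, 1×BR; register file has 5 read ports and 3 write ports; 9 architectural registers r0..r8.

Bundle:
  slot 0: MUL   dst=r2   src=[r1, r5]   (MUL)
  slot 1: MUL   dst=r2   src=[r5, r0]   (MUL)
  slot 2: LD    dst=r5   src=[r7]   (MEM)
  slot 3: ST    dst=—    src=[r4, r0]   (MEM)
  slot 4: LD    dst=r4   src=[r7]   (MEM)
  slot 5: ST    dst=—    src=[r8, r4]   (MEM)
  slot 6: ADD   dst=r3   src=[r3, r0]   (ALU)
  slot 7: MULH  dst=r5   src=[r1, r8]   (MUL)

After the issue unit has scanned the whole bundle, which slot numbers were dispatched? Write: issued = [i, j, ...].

#0 MUL src=r1,r5 dispatched  <A:3 Mu:1 Ld:1 B:1 rd:3 wr:2>
#1 MUL src=r5,r0 held:WAW  <A:3 Mu:1 Ld:1 B:1 rd:3 wr:2>
#2 MEM src=r7 dispatched  <A:3 Mu:1 Ld:0 B:1 rd:2 wr:1>
#3 MEM src=r4,r0 held:FU  <A:3 Mu:1 Ld:0 B:1 rd:2 wr:1>
#4 MEM src=r7 held:FU  <A:3 Mu:1 Ld:0 B:1 rd:2 wr:1>
#5 MEM src=r8,r4 held:FU  <A:3 Mu:1 Ld:0 B:1 rd:2 wr:1>
#6 ALU src=r3,r0 dispatched  <A:2 Mu:1 Ld:0 B:1 rd:0 wr:0>
#7 MUL src=r1,r8 held:RD_PORT  <A:2 Mu:1 Ld:0 B:1 rd:0 wr:0>

issued = [0, 2, 6]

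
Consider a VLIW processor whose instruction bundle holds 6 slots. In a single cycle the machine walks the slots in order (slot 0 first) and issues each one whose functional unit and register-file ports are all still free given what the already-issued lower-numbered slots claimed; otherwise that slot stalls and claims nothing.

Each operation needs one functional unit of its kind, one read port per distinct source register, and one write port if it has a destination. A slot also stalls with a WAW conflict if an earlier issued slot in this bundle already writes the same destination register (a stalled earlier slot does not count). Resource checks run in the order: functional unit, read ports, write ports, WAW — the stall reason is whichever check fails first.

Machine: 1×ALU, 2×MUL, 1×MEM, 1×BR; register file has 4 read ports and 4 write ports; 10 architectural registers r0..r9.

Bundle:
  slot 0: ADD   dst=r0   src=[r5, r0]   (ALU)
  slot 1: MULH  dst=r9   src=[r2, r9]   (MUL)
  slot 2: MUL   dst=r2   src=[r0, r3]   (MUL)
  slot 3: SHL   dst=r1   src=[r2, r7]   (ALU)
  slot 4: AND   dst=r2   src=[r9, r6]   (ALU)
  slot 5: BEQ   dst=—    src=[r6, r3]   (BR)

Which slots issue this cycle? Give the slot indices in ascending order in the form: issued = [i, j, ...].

issued = [0, 1]

slot 0 (ALU): ISSUE — free A0,Mu2,Ld1,B1 rp2 wp3
slot 1 (MUL): ISSUE — free A0,Mu1,Ld1,B1 rp0 wp2
slot 2 (MUL): stall RD_PORT — free A0,Mu1,Ld1,B1 rp0 wp2
slot 3 (ALU): stall FU — free A0,Mu1,Ld1,B1 rp0 wp2
slot 4 (ALU): stall FU — free A0,Mu1,Ld1,B1 rp0 wp2
slot 5 (BR): stall RD_PORT — free A0,Mu1,Ld1,B1 rp0 wp2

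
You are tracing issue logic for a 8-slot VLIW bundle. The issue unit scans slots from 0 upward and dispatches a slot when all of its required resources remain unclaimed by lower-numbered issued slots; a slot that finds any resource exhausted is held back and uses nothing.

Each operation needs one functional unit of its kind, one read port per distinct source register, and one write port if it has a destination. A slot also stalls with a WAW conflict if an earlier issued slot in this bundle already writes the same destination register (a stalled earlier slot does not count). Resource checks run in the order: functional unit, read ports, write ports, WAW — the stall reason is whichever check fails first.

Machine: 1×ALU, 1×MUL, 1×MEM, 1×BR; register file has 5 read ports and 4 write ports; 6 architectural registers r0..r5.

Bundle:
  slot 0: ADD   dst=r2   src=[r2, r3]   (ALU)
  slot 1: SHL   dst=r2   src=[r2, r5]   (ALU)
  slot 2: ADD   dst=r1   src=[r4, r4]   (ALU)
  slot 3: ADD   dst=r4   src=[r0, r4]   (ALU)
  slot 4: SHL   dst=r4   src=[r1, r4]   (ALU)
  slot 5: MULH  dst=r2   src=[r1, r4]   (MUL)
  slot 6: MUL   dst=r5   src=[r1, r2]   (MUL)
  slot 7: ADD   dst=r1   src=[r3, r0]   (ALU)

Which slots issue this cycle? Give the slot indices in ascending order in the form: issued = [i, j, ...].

issued = [0, 6]

slot 0 (ALU): ISSUE — free A0,Mu1,Ld1,B1 rp3 wp3
slot 1 (ALU): stall FU — free A0,Mu1,Ld1,B1 rp3 wp3
slot 2 (ALU): stall FU — free A0,Mu1,Ld1,B1 rp3 wp3
slot 3 (ALU): stall FU — free A0,Mu1,Ld1,B1 rp3 wp3
slot 4 (ALU): stall FU — free A0,Mu1,Ld1,B1 rp3 wp3
slot 5 (MUL): stall WAW — free A0,Mu1,Ld1,B1 rp3 wp3
slot 6 (MUL): ISSUE — free A0,Mu0,Ld1,B1 rp1 wp2
slot 7 (ALU): stall FU — free A0,Mu0,Ld1,B1 rp1 wp2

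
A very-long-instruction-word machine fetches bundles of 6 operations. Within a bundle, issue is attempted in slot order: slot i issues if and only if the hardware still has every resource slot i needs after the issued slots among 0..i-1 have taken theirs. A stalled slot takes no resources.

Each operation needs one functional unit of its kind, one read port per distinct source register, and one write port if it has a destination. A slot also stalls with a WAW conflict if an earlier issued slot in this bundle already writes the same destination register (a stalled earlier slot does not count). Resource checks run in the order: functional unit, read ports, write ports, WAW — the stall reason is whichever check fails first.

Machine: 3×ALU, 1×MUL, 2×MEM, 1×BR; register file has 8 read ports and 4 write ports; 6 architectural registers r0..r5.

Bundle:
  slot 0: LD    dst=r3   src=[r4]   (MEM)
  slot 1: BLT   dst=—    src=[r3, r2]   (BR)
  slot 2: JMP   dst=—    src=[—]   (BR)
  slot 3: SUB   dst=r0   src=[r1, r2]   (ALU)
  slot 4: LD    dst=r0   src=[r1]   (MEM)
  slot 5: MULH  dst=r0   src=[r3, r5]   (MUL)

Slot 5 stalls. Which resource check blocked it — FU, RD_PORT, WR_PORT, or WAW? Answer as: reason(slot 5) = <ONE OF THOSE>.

reason(slot 5) = WAW

  0. MEM→r3 ⇒ go  {3A/1Mu/1Ld/1B | 7r 3w}
  1. BR ⇒ go  {3A/1Mu/1Ld/0B | 5r 3w}
  2. BR ⇒ no(FU)  {3A/1Mu/1Ld/0B | 5r 3w}
  3. ALU→r0 ⇒ go  {2A/1Mu/1Ld/0B | 3r 2w}
  4. MEM→r0 ⇒ no(WAW)  {2A/1Mu/1Ld/0B | 3r 2w}
  5. MUL→r0 ⇒ no(WAW)  {2A/1Mu/1Ld/0B | 3r 2w}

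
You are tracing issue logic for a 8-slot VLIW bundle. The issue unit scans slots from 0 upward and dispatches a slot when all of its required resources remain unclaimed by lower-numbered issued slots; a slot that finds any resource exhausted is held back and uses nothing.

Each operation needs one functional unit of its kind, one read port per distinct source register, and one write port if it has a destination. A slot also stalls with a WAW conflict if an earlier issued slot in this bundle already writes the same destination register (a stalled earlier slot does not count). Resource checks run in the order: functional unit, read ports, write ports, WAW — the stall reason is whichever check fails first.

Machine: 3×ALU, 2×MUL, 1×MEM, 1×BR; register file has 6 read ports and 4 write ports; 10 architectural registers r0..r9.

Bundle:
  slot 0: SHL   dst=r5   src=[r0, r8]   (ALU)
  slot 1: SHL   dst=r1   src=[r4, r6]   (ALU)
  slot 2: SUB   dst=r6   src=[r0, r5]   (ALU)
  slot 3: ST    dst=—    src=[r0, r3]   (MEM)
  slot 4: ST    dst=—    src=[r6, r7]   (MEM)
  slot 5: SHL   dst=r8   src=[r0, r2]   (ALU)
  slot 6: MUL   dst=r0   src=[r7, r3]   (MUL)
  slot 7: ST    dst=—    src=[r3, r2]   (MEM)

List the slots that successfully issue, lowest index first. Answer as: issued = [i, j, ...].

issued = [0, 1, 2]

#0 ALU src=r0,r8 dispatched  <A:2 Mu:2 Ld:1 B:1 rd:4 wr:3>
#1 ALU src=r4,r6 dispatched  <A:1 Mu:2 Ld:1 B:1 rd:2 wr:2>
#2 ALU src=r0,r5 dispatched  <A:0 Mu:2 Ld:1 B:1 rd:0 wr:1>
#3 MEM src=r0,r3 held:RD_PORT  <A:0 Mu:2 Ld:1 B:1 rd:0 wr:1>
#4 MEM src=r6,r7 held:RD_PORT  <A:0 Mu:2 Ld:1 B:1 rd:0 wr:1>
#5 ALU src=r0,r2 held:FU  <A:0 Mu:2 Ld:1 B:1 rd:0 wr:1>
#6 MUL src=r7,r3 held:RD_PORT  <A:0 Mu:2 Ld:1 B:1 rd:0 wr:1>
#7 MEM src=r3,r2 held:RD_PORT  <A:0 Mu:2 Ld:1 B:1 rd:0 wr:1>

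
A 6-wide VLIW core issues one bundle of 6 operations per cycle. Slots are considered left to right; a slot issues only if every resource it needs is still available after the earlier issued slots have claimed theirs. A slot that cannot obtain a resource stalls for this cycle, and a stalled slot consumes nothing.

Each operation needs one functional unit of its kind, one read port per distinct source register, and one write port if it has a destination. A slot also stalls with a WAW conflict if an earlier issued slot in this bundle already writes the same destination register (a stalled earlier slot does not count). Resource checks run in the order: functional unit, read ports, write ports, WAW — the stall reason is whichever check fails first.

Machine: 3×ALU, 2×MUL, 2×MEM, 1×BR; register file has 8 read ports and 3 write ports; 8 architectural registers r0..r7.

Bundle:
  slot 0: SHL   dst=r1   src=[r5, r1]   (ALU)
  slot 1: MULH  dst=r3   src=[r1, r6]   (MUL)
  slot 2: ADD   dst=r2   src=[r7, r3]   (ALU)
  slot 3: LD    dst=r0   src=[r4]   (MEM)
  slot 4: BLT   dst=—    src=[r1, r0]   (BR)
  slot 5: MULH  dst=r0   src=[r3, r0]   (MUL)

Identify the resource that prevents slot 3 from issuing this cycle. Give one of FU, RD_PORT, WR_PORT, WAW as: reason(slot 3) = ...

#0 ALU src=r5,r1 dispatched  <A:2 Mu:2 Ld:2 B:1 rd:6 wr:2>
#1 MUL src=r1,r6 dispatched  <A:2 Mu:1 Ld:2 B:1 rd:4 wr:1>
#2 ALU src=r7,r3 dispatched  <A:1 Mu:1 Ld:2 B:1 rd:2 wr:0>
#3 MEM src=r4 held:WR_PORT  <A:1 Mu:1 Ld:2 B:1 rd:2 wr:0>
#4 BR src=r1,r0 dispatched  <A:1 Mu:1 Ld:2 B:0 rd:0 wr:0>
#5 MUL src=r3,r0 held:RD_PORT  <A:1 Mu:1 Ld:2 B:0 rd:0 wr:0>

reason(slot 3) = WR_PORT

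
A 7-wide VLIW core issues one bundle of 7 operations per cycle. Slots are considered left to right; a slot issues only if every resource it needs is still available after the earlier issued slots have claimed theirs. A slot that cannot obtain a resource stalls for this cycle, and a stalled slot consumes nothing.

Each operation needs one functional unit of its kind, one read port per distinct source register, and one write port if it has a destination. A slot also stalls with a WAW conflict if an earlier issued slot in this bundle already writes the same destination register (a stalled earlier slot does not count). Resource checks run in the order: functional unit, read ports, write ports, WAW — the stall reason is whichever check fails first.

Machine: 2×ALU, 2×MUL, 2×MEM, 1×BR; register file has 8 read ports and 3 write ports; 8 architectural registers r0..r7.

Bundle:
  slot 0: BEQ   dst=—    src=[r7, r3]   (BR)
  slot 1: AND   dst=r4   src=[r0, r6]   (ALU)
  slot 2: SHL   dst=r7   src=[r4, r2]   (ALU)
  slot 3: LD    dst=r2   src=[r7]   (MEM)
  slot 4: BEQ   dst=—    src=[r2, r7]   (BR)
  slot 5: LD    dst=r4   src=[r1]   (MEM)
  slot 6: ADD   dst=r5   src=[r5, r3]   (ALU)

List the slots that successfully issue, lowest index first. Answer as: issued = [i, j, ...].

issued = [0, 1, 2, 3]

[0] BR needs rd=2 wr=0: ok; after: ALU=2 MUL=2 MEM=2 BR=0, R=6, W=3
[1] ALU needs rd=2 wr=1: ok; after: ALU=1 MUL=2 MEM=2 BR=0, R=4, W=2
[2] ALU needs rd=2 wr=1: ok; after: ALU=0 MUL=2 MEM=2 BR=0, R=2, W=1
[3] MEM needs rd=1 wr=1: ok; after: ALU=0 MUL=2 MEM=1 BR=0, R=1, W=0
[4] BR needs rd=2 wr=0: FU; after: ALU=0 MUL=2 MEM=1 BR=0, R=1, W=0
[5] MEM needs rd=1 wr=1: WR_PORT; after: ALU=0 MUL=2 MEM=1 BR=0, R=1, W=0
[6] ALU needs rd=2 wr=1: FU; after: ALU=0 MUL=2 MEM=1 BR=0, R=1, W=0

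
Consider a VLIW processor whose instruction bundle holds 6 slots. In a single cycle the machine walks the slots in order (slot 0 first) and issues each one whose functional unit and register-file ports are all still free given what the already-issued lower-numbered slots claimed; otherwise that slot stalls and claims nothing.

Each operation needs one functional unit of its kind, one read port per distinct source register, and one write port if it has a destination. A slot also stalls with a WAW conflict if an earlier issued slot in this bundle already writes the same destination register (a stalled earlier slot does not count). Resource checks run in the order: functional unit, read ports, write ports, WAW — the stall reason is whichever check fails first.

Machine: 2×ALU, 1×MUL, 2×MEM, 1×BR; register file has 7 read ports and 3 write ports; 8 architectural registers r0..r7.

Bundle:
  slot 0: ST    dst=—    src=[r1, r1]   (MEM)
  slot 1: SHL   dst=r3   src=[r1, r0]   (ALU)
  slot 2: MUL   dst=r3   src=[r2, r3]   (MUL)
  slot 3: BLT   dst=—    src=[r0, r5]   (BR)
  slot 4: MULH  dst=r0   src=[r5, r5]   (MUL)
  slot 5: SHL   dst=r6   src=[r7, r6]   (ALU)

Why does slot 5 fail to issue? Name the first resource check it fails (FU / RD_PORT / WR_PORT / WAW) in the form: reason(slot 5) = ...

[0] MEM needs rd=1 wr=0: ok; after: ALU=2 MUL=1 MEM=1 BR=1, R=6, W=3
[1] ALU needs rd=2 wr=1: ok; after: ALU=1 MUL=1 MEM=1 BR=1, R=4, W=2
[2] MUL needs rd=2 wr=1: WAW; after: ALU=1 MUL=1 MEM=1 BR=1, R=4, W=2
[3] BR needs rd=2 wr=0: ok; after: ALU=1 MUL=1 MEM=1 BR=0, R=2, W=2
[4] MUL needs rd=1 wr=1: ok; after: ALU=1 MUL=0 MEM=1 BR=0, R=1, W=1
[5] ALU needs rd=2 wr=1: RD_PORT; after: ALU=1 MUL=0 MEM=1 BR=0, R=1, W=1

reason(slot 5) = RD_PORT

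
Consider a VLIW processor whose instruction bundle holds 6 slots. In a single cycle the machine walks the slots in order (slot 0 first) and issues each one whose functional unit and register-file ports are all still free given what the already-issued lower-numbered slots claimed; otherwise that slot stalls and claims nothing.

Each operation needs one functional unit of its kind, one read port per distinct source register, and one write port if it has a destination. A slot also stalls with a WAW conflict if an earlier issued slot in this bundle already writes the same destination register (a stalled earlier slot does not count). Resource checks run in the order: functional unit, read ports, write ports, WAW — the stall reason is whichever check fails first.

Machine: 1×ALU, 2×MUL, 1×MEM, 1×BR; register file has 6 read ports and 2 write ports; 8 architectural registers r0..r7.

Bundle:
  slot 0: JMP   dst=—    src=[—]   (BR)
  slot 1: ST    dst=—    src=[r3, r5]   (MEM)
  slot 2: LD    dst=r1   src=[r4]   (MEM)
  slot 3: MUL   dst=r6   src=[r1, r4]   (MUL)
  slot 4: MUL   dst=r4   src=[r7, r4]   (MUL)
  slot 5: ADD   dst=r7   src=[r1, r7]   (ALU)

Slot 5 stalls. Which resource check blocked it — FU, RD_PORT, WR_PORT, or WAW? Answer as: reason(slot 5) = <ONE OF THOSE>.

#0 BR src=- dispatched  <A:1 Mu:2 Ld:1 B:0 rd:6 wr:2>
#1 MEM src=r3,r5 dispatched  <A:1 Mu:2 Ld:0 B:0 rd:4 wr:2>
#2 MEM src=r4 held:FU  <A:1 Mu:2 Ld:0 B:0 rd:4 wr:2>
#3 MUL src=r1,r4 dispatched  <A:1 Mu:1 Ld:0 B:0 rd:2 wr:1>
#4 MUL src=r7,r4 dispatched  <A:1 Mu:0 Ld:0 B:0 rd:0 wr:0>
#5 ALU src=r1,r7 held:RD_PORT  <A:1 Mu:0 Ld:0 B:0 rd:0 wr:0>

reason(slot 5) = RD_PORT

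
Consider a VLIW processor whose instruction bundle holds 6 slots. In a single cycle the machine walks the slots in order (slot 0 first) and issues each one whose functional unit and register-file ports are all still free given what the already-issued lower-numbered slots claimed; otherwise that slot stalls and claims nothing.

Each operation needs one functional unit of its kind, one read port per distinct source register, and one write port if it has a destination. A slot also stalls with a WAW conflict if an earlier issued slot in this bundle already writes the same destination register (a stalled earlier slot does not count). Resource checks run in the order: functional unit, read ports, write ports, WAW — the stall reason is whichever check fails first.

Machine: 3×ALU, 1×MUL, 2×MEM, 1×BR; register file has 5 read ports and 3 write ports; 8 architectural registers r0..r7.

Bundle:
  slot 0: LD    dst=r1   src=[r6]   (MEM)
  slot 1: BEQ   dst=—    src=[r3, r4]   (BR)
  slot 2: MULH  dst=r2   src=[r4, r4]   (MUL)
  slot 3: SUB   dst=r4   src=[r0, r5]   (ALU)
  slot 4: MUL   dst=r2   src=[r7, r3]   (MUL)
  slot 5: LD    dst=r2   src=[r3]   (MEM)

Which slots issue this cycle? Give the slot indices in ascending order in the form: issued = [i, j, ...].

issued = [0, 1, 2]

  0. MEM→r1 ⇒ go  {3A/1Mu/1Ld/1B | 4r 2w}
  1. BR ⇒ go  {3A/1Mu/1Ld/0B | 2r 2w}
  2. MUL→r2 ⇒ go  {3A/0Mu/1Ld/0B | 1r 1w}
  3. ALU→r4 ⇒ no(RD_PORT)  {3A/0Mu/1Ld/0B | 1r 1w}
  4. MUL→r2 ⇒ no(FU)  {3A/0Mu/1Ld/0B | 1r 1w}
  5. MEM→r2 ⇒ no(WAW)  {3A/0Mu/1Ld/0B | 1r 1w}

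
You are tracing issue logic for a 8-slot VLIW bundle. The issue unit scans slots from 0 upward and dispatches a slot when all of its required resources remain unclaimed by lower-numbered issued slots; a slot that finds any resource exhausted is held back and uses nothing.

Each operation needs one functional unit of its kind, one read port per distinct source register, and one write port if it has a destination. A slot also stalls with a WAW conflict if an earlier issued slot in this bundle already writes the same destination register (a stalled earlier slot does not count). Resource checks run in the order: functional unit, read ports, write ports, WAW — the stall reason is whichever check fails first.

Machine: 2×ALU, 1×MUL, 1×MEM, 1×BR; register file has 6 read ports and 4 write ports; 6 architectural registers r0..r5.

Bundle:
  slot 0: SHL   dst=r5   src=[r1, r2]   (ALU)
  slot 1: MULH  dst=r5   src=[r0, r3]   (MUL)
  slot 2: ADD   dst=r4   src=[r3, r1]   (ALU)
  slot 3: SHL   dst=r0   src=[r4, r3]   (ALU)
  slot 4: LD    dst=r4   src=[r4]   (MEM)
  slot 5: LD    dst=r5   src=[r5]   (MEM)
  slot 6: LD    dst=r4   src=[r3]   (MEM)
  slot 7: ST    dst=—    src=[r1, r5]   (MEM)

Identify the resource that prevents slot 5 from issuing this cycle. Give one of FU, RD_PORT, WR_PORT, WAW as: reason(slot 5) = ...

reason(slot 5) = WAW

[0] ALU needs rd=2 wr=1: ok; after: ALU=1 MUL=1 MEM=1 BR=1, R=4, W=3
[1] MUL needs rd=2 wr=1: WAW; after: ALU=1 MUL=1 MEM=1 BR=1, R=4, W=3
[2] ALU needs rd=2 wr=1: ok; after: ALU=0 MUL=1 MEM=1 BR=1, R=2, W=2
[3] ALU needs rd=2 wr=1: FU; after: ALU=0 MUL=1 MEM=1 BR=1, R=2, W=2
[4] MEM needs rd=1 wr=1: WAW; after: ALU=0 MUL=1 MEM=1 BR=1, R=2, W=2
[5] MEM needs rd=1 wr=1: WAW; after: ALU=0 MUL=1 MEM=1 BR=1, R=2, W=2
[6] MEM needs rd=1 wr=1: WAW; after: ALU=0 MUL=1 MEM=1 BR=1, R=2, W=2
[7] MEM needs rd=2 wr=0: ok; after: ALU=0 MUL=1 MEM=0 BR=1, R=0, W=2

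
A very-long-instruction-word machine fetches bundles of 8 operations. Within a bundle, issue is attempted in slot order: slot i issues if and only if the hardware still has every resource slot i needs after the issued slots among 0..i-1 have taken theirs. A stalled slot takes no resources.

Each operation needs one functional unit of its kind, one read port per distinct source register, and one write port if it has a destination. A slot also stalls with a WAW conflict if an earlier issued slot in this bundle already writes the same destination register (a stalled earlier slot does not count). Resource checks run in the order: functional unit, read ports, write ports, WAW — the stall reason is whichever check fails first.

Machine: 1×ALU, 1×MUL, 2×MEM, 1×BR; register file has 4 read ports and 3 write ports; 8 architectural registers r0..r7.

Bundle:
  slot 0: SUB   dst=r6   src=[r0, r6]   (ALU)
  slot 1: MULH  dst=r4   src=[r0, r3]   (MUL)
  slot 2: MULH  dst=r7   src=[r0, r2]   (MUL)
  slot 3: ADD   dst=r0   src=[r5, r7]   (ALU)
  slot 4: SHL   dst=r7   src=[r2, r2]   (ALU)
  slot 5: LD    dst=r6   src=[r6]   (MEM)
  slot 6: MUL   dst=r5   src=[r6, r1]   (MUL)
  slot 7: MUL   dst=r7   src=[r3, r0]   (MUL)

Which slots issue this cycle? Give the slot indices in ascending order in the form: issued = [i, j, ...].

issued = [0, 1]

#0 ALU src=r0,r6 dispatched  <A:0 Mu:1 Ld:2 B:1 rd:2 wr:2>
#1 MUL src=r0,r3 dispatched  <A:0 Mu:0 Ld:2 B:1 rd:0 wr:1>
#2 MUL src=r0,r2 held:FU  <A:0 Mu:0 Ld:2 B:1 rd:0 wr:1>
#3 ALU src=r5,r7 held:FU  <A:0 Mu:0 Ld:2 B:1 rd:0 wr:1>
#4 ALU src=r2,r2 held:FU  <A:0 Mu:0 Ld:2 B:1 rd:0 wr:1>
#5 MEM src=r6 held:RD_PORT  <A:0 Mu:0 Ld:2 B:1 rd:0 wr:1>
#6 MUL src=r6,r1 held:FU  <A:0 Mu:0 Ld:2 B:1 rd:0 wr:1>
#7 MUL src=r3,r0 held:FU  <A:0 Mu:0 Ld:2 B:1 rd:0 wr:1>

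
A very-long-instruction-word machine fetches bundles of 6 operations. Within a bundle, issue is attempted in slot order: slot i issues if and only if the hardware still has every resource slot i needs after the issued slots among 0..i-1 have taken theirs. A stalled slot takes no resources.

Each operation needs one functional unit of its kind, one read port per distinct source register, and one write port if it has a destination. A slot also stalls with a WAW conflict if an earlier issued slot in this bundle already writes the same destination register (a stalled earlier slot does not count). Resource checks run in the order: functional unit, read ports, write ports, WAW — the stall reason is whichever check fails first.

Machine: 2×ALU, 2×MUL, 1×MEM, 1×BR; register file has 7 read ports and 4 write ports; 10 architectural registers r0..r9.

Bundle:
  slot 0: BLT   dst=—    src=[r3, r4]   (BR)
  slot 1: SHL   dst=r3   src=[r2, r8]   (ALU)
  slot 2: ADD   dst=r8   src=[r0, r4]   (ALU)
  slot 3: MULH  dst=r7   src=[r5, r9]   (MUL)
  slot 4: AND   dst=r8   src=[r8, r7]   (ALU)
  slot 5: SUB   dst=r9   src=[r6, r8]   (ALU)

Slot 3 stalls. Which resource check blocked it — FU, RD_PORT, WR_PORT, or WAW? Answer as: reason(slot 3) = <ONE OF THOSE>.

reason(slot 3) = RD_PORT

#0 BR src=r3,r4 dispatched  <A:2 Mu:2 Ld:1 B:0 rd:5 wr:4>
#1 ALU src=r2,r8 dispatched  <A:1 Mu:2 Ld:1 B:0 rd:3 wr:3>
#2 ALU src=r0,r4 dispatched  <A:0 Mu:2 Ld:1 B:0 rd:1 wr:2>
#3 MUL src=r5,r9 held:RD_PORT  <A:0 Mu:2 Ld:1 B:0 rd:1 wr:2>
#4 ALU src=r8,r7 held:FU  <A:0 Mu:2 Ld:1 B:0 rd:1 wr:2>
#5 ALU src=r6,r8 held:FU  <A:0 Mu:2 Ld:1 B:0 rd:1 wr:2>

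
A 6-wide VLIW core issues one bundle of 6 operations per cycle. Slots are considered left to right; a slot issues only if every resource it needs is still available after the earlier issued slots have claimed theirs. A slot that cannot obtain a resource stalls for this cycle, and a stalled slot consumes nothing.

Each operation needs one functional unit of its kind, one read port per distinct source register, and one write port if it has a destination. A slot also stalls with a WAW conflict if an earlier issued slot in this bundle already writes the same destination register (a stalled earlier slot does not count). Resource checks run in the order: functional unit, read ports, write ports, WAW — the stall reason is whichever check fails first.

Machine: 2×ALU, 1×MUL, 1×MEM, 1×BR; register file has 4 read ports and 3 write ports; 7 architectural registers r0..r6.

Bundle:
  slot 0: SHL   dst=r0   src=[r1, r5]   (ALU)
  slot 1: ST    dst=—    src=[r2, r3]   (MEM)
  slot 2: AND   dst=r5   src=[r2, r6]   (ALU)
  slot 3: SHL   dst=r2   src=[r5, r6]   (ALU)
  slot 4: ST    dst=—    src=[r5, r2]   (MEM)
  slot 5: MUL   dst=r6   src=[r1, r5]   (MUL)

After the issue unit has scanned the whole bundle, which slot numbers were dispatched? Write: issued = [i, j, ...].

issued = [0, 1]

slot 0 (ALU): ISSUE — free A1,Mu1,Ld1,B1 rp2 wp2
slot 1 (MEM): ISSUE — free A1,Mu1,Ld0,B1 rp0 wp2
slot 2 (ALU): stall RD_PORT — free A1,Mu1,Ld0,B1 rp0 wp2
slot 3 (ALU): stall RD_PORT — free A1,Mu1,Ld0,B1 rp0 wp2
slot 4 (MEM): stall FU — free A1,Mu1,Ld0,B1 rp0 wp2
slot 5 (MUL): stall RD_PORT — free A1,Mu1,Ld0,B1 rp0 wp2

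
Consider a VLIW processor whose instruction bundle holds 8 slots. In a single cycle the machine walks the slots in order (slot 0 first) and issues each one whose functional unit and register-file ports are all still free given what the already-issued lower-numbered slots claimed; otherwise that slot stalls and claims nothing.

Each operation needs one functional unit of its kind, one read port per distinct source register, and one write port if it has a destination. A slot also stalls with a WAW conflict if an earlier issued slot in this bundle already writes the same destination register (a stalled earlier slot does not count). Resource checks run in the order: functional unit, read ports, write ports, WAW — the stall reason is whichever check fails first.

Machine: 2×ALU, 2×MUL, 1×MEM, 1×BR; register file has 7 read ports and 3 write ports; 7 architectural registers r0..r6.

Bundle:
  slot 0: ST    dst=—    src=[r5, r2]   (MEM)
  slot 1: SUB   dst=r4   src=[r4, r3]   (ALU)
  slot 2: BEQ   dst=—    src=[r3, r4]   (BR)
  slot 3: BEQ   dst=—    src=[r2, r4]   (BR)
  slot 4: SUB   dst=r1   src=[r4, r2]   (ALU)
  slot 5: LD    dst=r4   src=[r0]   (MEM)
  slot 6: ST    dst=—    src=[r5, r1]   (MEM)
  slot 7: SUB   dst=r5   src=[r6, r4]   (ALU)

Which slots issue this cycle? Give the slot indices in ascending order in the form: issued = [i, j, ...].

[0] MEM needs rd=2 wr=0: ok; after: ALU=2 MUL=2 MEM=0 BR=1, R=5, W=3
[1] ALU needs rd=2 wr=1: ok; after: ALU=1 MUL=2 MEM=0 BR=1, R=3, W=2
[2] BR needs rd=2 wr=0: ok; after: ALU=1 MUL=2 MEM=0 BR=0, R=1, W=2
[3] BR needs rd=2 wr=0: FU; after: ALU=1 MUL=2 MEM=0 BR=0, R=1, W=2
[4] ALU needs rd=2 wr=1: RD_PORT; after: ALU=1 MUL=2 MEM=0 BR=0, R=1, W=2
[5] MEM needs rd=1 wr=1: FU; after: ALU=1 MUL=2 MEM=0 BR=0, R=1, W=2
[6] MEM needs rd=2 wr=0: FU; after: ALU=1 MUL=2 MEM=0 BR=0, R=1, W=2
[7] ALU needs rd=2 wr=1: RD_PORT; after: ALU=1 MUL=2 MEM=0 BR=0, R=1, W=2

issued = [0, 1, 2]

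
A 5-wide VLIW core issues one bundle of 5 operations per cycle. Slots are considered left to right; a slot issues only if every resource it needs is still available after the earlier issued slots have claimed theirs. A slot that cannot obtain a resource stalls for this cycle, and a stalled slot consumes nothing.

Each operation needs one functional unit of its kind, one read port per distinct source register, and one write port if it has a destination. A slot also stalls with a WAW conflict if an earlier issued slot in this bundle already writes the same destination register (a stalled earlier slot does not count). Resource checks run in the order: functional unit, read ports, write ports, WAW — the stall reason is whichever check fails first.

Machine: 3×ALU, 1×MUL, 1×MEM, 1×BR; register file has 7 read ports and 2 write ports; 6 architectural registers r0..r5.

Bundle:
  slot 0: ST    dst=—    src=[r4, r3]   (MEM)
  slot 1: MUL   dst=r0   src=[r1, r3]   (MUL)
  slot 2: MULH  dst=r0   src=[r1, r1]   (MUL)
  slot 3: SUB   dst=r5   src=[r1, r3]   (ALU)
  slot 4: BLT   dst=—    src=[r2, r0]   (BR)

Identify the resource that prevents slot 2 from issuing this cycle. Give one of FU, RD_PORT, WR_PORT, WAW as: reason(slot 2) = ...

reason(slot 2) = FU

[0] MEM needs rd=2 wr=0: ok; after: ALU=3 MUL=1 MEM=0 BR=1, R=5, W=2
[1] MUL needs rd=2 wr=1: ok; after: ALU=3 MUL=0 MEM=0 BR=1, R=3, W=1
[2] MUL needs rd=1 wr=1: FU; after: ALU=3 MUL=0 MEM=0 BR=1, R=3, W=1
[3] ALU needs rd=2 wr=1: ok; after: ALU=2 MUL=0 MEM=0 BR=1, R=1, W=0
[4] BR needs rd=2 wr=0: RD_PORT; after: ALU=2 MUL=0 MEM=0 BR=1, R=1, W=0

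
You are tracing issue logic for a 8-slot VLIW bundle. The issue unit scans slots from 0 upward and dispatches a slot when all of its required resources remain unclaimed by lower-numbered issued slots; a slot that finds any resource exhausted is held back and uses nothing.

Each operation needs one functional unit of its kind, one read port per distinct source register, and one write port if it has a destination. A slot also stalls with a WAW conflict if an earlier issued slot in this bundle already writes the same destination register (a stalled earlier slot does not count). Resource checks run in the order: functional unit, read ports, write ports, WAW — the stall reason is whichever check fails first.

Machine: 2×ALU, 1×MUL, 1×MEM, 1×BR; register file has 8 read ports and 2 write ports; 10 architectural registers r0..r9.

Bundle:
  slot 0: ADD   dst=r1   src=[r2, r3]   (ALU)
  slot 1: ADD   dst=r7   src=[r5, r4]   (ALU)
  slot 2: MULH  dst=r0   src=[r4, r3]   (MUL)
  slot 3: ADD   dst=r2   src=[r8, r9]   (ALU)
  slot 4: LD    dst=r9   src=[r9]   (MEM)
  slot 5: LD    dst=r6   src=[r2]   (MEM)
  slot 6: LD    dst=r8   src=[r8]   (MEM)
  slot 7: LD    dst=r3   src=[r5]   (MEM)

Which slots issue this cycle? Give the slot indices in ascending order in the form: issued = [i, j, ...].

issued = [0, 1]

#0 ALU src=r2,r3 dispatched  <A:1 Mu:1 Ld:1 B:1 rd:6 wr:1>
#1 ALU src=r5,r4 dispatched  <A:0 Mu:1 Ld:1 B:1 rd:4 wr:0>
#2 MUL src=r4,r3 held:WR_PORT  <A:0 Mu:1 Ld:1 B:1 rd:4 wr:0>
#3 ALU src=r8,r9 held:FU  <A:0 Mu:1 Ld:1 B:1 rd:4 wr:0>
#4 MEM src=r9 held:WR_PORT  <A:0 Mu:1 Ld:1 B:1 rd:4 wr:0>
#5 MEM src=r2 held:WR_PORT  <A:0 Mu:1 Ld:1 B:1 rd:4 wr:0>
#6 MEM src=r8 held:WR_PORT  <A:0 Mu:1 Ld:1 B:1 rd:4 wr:0>
#7 MEM src=r5 held:WR_PORT  <A:0 Mu:1 Ld:1 B:1 rd:4 wr:0>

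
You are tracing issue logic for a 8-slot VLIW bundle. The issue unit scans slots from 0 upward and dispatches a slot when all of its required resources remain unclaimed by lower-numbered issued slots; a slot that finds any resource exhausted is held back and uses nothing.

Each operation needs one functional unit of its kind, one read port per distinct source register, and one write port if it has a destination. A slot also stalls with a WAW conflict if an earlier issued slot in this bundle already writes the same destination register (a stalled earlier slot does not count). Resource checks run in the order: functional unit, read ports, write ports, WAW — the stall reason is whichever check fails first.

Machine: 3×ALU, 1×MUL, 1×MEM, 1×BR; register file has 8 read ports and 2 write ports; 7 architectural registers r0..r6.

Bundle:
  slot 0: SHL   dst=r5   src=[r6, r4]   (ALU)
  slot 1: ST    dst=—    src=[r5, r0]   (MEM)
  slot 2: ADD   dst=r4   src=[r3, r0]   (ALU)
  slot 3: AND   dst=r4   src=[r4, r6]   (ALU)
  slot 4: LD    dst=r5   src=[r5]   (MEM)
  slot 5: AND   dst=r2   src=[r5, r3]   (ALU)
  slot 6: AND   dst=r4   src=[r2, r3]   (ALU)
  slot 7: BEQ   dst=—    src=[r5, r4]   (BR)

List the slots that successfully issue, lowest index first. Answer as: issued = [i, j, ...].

[0] ALU needs rd=2 wr=1: ok; after: ALU=2 MUL=1 MEM=1 BR=1, R=6, W=1
[1] MEM needs rd=2 wr=0: ok; after: ALU=2 MUL=1 MEM=0 BR=1, R=4, W=1
[2] ALU needs rd=2 wr=1: ok; after: ALU=1 MUL=1 MEM=0 BR=1, R=2, W=0
[3] ALU needs rd=2 wr=1: WR_PORT; after: ALU=1 MUL=1 MEM=0 BR=1, R=2, W=0
[4] MEM needs rd=1 wr=1: FU; after: ALU=1 MUL=1 MEM=0 BR=1, R=2, W=0
[5] ALU needs rd=2 wr=1: WR_PORT; after: ALU=1 MUL=1 MEM=0 BR=1, R=2, W=0
[6] ALU needs rd=2 wr=1: WR_PORT; after: ALU=1 MUL=1 MEM=0 BR=1, R=2, W=0
[7] BR needs rd=2 wr=0: ok; after: ALU=1 MUL=1 MEM=0 BR=0, R=0, W=0

issued = [0, 1, 2, 7]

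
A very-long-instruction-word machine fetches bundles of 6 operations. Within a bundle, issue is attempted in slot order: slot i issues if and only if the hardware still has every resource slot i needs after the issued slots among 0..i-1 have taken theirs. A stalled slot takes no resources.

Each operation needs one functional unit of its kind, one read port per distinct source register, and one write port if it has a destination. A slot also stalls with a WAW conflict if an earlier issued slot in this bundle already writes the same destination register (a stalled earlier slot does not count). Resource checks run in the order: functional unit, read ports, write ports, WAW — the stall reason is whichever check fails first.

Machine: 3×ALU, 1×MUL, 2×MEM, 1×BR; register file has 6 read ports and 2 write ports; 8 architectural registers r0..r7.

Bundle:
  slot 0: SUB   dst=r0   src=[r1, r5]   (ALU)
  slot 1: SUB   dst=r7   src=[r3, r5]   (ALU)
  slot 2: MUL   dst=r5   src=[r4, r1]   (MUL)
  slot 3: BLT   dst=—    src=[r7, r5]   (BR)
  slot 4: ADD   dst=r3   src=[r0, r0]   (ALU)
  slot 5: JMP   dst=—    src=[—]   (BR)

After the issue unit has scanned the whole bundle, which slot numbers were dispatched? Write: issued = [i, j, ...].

issued = [0, 1, 3]

  0. ALU→r0 ⇒ go  {2A/1Mu/2Ld/1B | 4r 1w}
  1. ALU→r7 ⇒ go  {1A/1Mu/2Ld/1B | 2r 0w}
  2. MUL→r5 ⇒ no(WR_PORT)  {1A/1Mu/2Ld/1B | 2r 0w}
  3. BR ⇒ go  {1A/1Mu/2Ld/0B | 0r 0w}
  4. ALU→r3 ⇒ no(RD_PORT)  {1A/1Mu/2Ld/0B | 0r 0w}
  5. BR ⇒ no(FU)  {1A/1Mu/2Ld/0B | 0r 0w}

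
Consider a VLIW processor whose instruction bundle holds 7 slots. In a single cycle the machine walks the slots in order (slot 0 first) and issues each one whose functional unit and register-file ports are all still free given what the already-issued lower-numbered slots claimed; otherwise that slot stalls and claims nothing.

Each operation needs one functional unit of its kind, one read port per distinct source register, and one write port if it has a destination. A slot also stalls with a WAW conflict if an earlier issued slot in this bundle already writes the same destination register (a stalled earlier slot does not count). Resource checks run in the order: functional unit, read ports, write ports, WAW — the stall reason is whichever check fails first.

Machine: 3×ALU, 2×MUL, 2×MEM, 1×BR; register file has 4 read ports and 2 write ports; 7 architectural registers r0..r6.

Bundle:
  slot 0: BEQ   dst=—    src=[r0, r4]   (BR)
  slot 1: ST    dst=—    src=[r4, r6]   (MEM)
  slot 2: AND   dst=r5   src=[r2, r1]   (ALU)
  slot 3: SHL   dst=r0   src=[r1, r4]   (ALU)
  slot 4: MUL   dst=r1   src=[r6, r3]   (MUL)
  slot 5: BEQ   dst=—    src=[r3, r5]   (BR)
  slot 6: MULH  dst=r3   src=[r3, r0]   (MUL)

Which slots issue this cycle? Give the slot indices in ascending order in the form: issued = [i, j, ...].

issued = [0, 1]

[0] BR needs rd=2 wr=0: ok; after: ALU=3 MUL=2 MEM=2 BR=0, R=2, W=2
[1] MEM needs rd=2 wr=0: ok; after: ALU=3 MUL=2 MEM=1 BR=0, R=0, W=2
[2] ALU needs rd=2 wr=1: RD_PORT; after: ALU=3 MUL=2 MEM=1 BR=0, R=0, W=2
[3] ALU needs rd=2 wr=1: RD_PORT; after: ALU=3 MUL=2 MEM=1 BR=0, R=0, W=2
[4] MUL needs rd=2 wr=1: RD_PORT; after: ALU=3 MUL=2 MEM=1 BR=0, R=0, W=2
[5] BR needs rd=2 wr=0: FU; after: ALU=3 MUL=2 MEM=1 BR=0, R=0, W=2
[6] MUL needs rd=2 wr=1: RD_PORT; after: ALU=3 MUL=2 MEM=1 BR=0, R=0, W=2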